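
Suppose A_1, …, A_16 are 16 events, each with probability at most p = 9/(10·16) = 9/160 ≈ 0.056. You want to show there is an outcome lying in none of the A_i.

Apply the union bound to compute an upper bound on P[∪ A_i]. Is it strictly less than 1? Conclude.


Union bound: P[∪_{i=1}^{16} A_i] ≤ Σ_i P[A_i] ≤ 16·p = 16·(9/160) = 9/10.
Numerically: 9/10 ≈ 0.900.
Is 9/10 < 1? YES.
Since P[∪ A_i] ≤ 9/10 < 1, the complement has P[∩ A_i^c] ≥ 1 − 9/10 = 1/10 > 0, so some outcome avoids every A_i.

16·p = 9/10 ≈ 0.900; existence CERTIFIED by the union bound.


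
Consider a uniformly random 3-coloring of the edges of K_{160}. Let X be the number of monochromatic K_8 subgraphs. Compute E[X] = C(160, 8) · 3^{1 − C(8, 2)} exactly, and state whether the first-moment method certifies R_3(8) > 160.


E[X] = C(160, 8) · 3^{1 − 28} = 8917061687820 · 3^{−27} = 8917061687820/7625597484987.
As a reduced fraction: E[X] = 990784631980/847288609443 ≈ 1.169359.
Is E[X] < 1? NO.
Since E[X] ≥ 1, the first-moment bound is inconclusive at n = 160; it does NOT by itself certify R_3(8) > 160.

E[X] = 990784631980/847288609443 ≈ 1.169359; E[X] ≥ 1; first-moment method inconclusive here.


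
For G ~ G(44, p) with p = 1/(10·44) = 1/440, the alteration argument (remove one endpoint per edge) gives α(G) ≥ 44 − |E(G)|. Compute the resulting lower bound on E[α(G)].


E[|E(G)|] = C(44, 2)·p = 946 · (1/440) = 43/20.
E[α(G)] ≥ n − E[|E(G)|] = 44 − 43/20 = 837/20.
Numerically: ≈ 41.85000.
(This is only a lower bound; the true E[α(G)] may be larger.)

E[α(G)] ≥ 837/20 ≈ 41.85000.


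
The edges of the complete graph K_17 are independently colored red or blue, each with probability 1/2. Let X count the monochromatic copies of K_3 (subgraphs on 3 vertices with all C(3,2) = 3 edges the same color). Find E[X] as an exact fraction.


Let X = Σ_S X_S over the C(17, 3) = 680 subsets S of size 3, where X_S = 1 if the K_3 on S is monochromatic.
For a fixed S, the K_3 on S has C(3, 2) = 3 edges. P[all 3 edges red] = (1/2)^3, and likewise for blue, so P[monochromatic] = 2·(1/2)^3 = 2^{1 − 3} = 1/4.
By linearity: E[X] = C(17, 3) · 2^{1 − 3} = 680 · 1/4 = 170.
Numerically: E[X] ≈ 170.000000.

E[X] = C(17,3)·2^(1−C(3,2)) = 170 ≈ 170.000000.


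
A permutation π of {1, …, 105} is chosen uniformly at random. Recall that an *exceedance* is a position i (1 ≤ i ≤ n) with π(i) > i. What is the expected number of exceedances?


Write X = Σ_{i=1}^{105} X_i, where X_i = 1_{π(i) > i}.
For each fixed i, π(i) is uniform over {1, …, 105} (marginal of a uniform permutation), so P[π(i) > i] = (n − i)/n. Summing: Σ_{i=1}^{105} (n − i)/n = (0 + 1 + … + 104)/105 = 105(105 − 1)/(2·105) = (105 − 1)/2.
Hence E[X] = Σ_{i=1}^{105} (105 − i)/105 = 52 ≈ 52.000.

E[X] = 52 = 52.000.


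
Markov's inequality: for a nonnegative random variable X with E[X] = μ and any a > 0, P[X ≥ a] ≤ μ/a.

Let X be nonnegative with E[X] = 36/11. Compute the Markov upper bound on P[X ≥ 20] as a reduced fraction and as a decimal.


μ = E[X] = 36/11, a = 20.
Markov: P[X ≥ 20] ≤ μ/a = (36/11)/20 = 9/55.
Numerically: ≈ 0.1636.
(Since a = 20 > μ = 3.2727, the bound 9/55 is < 1 and informative.)

P[X ≥ 20] ≤ 9/55 ≈ 0.1636.


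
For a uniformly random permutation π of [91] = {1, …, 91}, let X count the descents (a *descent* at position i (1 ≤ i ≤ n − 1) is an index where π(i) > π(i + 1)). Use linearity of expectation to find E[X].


Write X = Σ X_I over i = 1, …, 90, with X_I the indicator of one descent.
There are 90 indicators.
For each fixed i, the pair (π(i), π(i+1)) is a uniformly random ordered pair of distinct values from {1, …, 91}; by symmetry P[π(i) > π(i+1)] = 1/2.
By linearity: E[X] = 90 · (1/2) = (91 − 1) · (1/2) = 45 ≈ 45.0000.

E[X] = 45 = 45.0000.


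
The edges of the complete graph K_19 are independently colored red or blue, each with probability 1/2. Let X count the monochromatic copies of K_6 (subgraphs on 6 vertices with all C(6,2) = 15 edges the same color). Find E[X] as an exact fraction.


Let X = Σ_S X_S over the C(19, 6) = 27132 subsets S of size 6, where X_S = 1 if the K_6 on S is monochromatic.
For a fixed S, the K_6 on S has C(6, 2) = 15 edges. P[all 15 edges red] = (1/2)^15, and likewise for blue, so P[monochromatic] = 2·(1/2)^15 = 2^{1 − 15} = 1/16384.
Summing: E[X] = C(19, 6) · 2^{1 − 15} = 27132 · 1/16384 = 6783/4096.
Numerically: E[X] ≈ 1.656.

E[X] = C(19,6)·2^(1−C(6,2)) = 6783/4096 ≈ 1.656.


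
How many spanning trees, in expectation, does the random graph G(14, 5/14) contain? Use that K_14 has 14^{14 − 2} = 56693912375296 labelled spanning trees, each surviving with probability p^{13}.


K_14 has 14^{14 − 2} = 56693912375296 labelled spanning trees.
For each such spanning tree H, let X_H = 1 if all 13 edges of H are present in G. Then P[X_H = 1] = p^{13} = (5/14)^{13} = 1220703125/793714773254144.
By linearity of expectation: E[X] = Σ_H E[X_H] = 56693912375296 · p^{13} = 56693912375296 · 1220703125/793714773254144 = 1220703125/14.
Numerically: E[X] ≈ 8.719e+07.

E[X] = 56693912375296 · (5/14)^{13} = 1220703125/14 ≈ 8.719e+07.


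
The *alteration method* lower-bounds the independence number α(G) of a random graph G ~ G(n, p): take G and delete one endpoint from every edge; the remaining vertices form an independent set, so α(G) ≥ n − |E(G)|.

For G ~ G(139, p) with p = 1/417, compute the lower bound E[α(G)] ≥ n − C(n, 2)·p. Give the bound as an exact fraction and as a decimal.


E[|E(G)|] = C(139, 2)·p = 9591 · (1/417) = 23.
E[α(G)] ≥ n − E[|E(G)|] = 139 − 23 = 116.
Numerically: ≈ 116.00000.
(This is only a lower bound; the true E[α(G)] may be larger.)

E[α(G)] ≥ 116 ≈ 116.00000.


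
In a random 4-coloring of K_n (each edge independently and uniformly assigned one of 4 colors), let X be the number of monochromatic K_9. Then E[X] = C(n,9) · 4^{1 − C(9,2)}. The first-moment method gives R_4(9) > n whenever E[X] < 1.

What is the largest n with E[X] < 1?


We need C(n, 9) · 4^{1 − 36} < 1, i.e. C(n, 9) < 4^{36 − 1} = 1180591620717411303424.
Check values of n near the boundary:
  n = 908: C(908, 9) = 1111058428637338083100; 1111058428637338083100 < 1180591620717411303424? YES
  n = 909: C(909, 9) = 1122169012923711463931; 1122169012923711463931 < 1180591620717411303424? YES
  n = 910: C(910, 9) = 1133378248346922788210; 1133378248346922788210 < 1180591620717411303424? YES
  n = 911: C(911, 9) = 1144686900492291197405; 1144686900492291197405 < 1180591620717411303424? YES
  n = 912: C(912, 9) = 1156095740032081475120; 1156095740032081475120 < 1180591620717411303424? YES
  n = 913: C(913, 9) = 1167605542753639808390; 1167605542753639808390 < 1180591620717411303424? YES
  n = 914: C(914, 9) = 1179217089587653905932; 1179217089587653905932 < 1180591620717411303424? YES
  n = 915: C(915, 9) = 1190931166636537885130; 1190931166636537885130 < 1180591620717411303424? NO
  n = 916: C(916, 9) = 1202748565202942340440; 1202748565202942340440 < 1180591620717411303424? NO
The largest n with C(n, 9) < 1180591620717411303424 is n = 914 (where E[X] = 294804272396913476483/295147905179352825856 ≈ 0.9988357). Hence R_4(9) > 914, i.e. R_4(9) ≥ 915.

Largest n = 914; hence R_4(9) > 914.


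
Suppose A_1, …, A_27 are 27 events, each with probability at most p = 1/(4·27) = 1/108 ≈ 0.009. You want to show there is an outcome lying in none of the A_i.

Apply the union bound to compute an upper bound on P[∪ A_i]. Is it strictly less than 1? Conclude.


Union bound: P[∪_{i=1}^{27} A_i] ≤ Σ_i P[A_i] ≤ 27·p = 27·(1/108) = 1/4.
Numerically: 1/4 ≈ 0.250.
Is 1/4 < 1? YES.
Since P[∪ A_i] ≤ 1/4 < 1, the complement has P[∩ A_i^c] ≥ 1 − 1/4 = 3/4 > 0, so some outcome avoids every A_i.

27·p = 1/4 ≈ 0.250; existence CERTIFIED by the union bound.


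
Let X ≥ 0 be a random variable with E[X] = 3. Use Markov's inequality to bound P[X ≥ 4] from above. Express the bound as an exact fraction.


μ = E[X] = 3, a = 4.
Markov: P[X ≥ 4] ≤ μ/a = (3)/4 = 3/4.
Numerically: ≈ 0.7500.
(Since a = 4 > μ = 3.0000, the bound 3/4 is < 1 and informative.)

P[X ≥ 4] ≤ 3/4 ≈ 0.7500.


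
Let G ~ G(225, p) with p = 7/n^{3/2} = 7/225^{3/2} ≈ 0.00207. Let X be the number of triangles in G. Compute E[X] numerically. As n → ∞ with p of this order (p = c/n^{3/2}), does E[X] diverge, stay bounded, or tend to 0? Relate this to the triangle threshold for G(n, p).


Number of potential triangles: C(225, 3) = 1873200.
Each occurs with probability p³ ≈ (0.00207)³ ≈ 8.92222e-09.
By linearity: E[X] = C(225, 3)·p³ ≈ 1873200 · 8.92222e-09 ≈ 0.017.
Since α = 3/2 > 1, p = c/n^{3/2} = o(1/n) is below the triangle threshold p ~ 1/n. Asymptotically E[X] ~ (c³/6)·n^{3(1−α)} = (7³/6)·n^{-1.5} → 0, so by Markov's inequality G has no triangles w.h.p.

E[X] ≈ 0.017; in regime p = Θ(1/n^{3/2}) E[X] tends to 0 (below the triangle threshold p ~ 1/n).


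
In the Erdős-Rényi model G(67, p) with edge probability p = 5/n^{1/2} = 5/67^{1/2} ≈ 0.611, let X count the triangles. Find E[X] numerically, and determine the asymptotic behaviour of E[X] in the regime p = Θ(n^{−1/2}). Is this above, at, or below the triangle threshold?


Number of potential triangles: C(67, 3) = 47905.
Each occurs with probability p³ ≈ (0.611)³ ≈ 2.27928e-01.
By linearity: E[X] = C(67, 3)·p³ ≈ 47905 · 2.27928e-01 ≈ 10918.894.
Since α = 1/2 < 1, p = c/n^{1/2} ≫ 1/n is above the triangle threshold p ~ 1/n. Asymptotically E[X] ~ (c³/6)·n^{3(1−α)} = (5³/6)·n^{1.5} → ∞; triangles are abundant w.h.p.

E[X] ≈ 10918.894; in regime p = Θ(1/n^{1/2}) E[X] diverges (above the triangle threshold p ~ 1/n).


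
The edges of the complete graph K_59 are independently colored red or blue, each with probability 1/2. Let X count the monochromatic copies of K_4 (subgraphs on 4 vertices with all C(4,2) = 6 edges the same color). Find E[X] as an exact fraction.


Let X = Σ_S X_S over the C(59, 4) = 455126 subsets S of size 4, where X_S = 1 if the K_4 on S is monochromatic.
For a fixed S, the K_4 on S has C(4, 2) = 6 edges. P[all 6 edges red] = (1/2)^6, and likewise for blue, so P[monochromatic] = 2·(1/2)^6 = 2^{1 − 6} = 1/32.
Summing: E[X] = C(59, 4) · 2^{1 − 6} = 455126 · 1/32 = 227563/16.
Numerically: E[X] ≈ 14222.687500.

E[X] = C(59,4)·2^(1−C(4,2)) = 227563/16 ≈ 14222.687500.


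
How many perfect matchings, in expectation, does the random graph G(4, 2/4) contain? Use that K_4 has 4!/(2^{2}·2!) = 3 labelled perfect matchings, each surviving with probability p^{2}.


K_4 has 4!/(2^{2}·2!) = 3 labelled perfect matchings.
For each such perfect matching H, let X_H = 1 if all 2 edges of H are present in G. Then P[X_H = 1] = p^{2} = (1/2)^{2} = 1/4.
By linearity: E[X] = Σ_H E[X_H] = 3 · p^{2} = 3 · 1/4 = 3/4.
Numerically: E[X] ≈ 0.75.

E[X] = 3 · (1/2)^{2} = 3/4 ≈ 0.75.


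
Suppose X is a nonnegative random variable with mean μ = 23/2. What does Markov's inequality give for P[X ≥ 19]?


μ = E[X] = 23/2, a = 19.
Markov: P[X ≥ 19] ≤ μ/a = (23/2)/19 = 23/38.
Numerically: ≈ 0.6053.
(Since a = 19 > μ = 11.5000, the bound 23/38 is < 1 and informative.)

P[X ≥ 19] ≤ 23/38 ≈ 0.6053.


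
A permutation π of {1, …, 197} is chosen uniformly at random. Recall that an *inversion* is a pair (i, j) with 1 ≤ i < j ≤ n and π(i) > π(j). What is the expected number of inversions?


Write X = Σ X_I over the C(197, 2) = 19306 pairs i < j, with X_I the indicator of one inversion.
There are 19306 indicators.
For each fixed pair i < j, the values π(i) and π(j) are two distinct elements of {1, …, 197} in uniformly random order; by symmetry P[π(i) > π(j)] = 1/2.
By linearity: E[X] = 19306 · (1/2) = C(197, 2) · (1/2) = 19306/2 = 9653 ≈ 9653.00000.

E[X] = 9653 = 9653.00000.


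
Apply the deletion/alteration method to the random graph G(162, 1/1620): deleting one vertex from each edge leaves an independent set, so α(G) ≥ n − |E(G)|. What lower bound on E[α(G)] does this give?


E[|E(G)|] = C(162, 2)·p = 13041 · (1/1620) = 161/20.
E[α(G)] ≥ n − E[|E(G)|] = 162 − 161/20 = 3079/20.
Numerically: ≈ 153.9500.
(This is only a lower bound; the true E[α(G)] may be larger.)

E[α(G)] ≥ 3079/20 ≈ 153.9500.


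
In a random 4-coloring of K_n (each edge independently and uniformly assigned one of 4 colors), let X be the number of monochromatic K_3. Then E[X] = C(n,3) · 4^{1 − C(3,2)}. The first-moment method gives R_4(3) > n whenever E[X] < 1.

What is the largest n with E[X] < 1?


We need C(n, 3) · 4^{1 − 3} < 1, i.e. C(n, 3) < 4^{3 − 1} = 16.
Check values of n near the boundary:
  n = 3: C(3, 3) = 1; 1 < 16? YES
  n = 4: C(4, 3) = 4; 4 < 16? YES
  n = 5: C(5, 3) = 10; 10 < 16? YES
  n = 6: C(6, 3) = 20; 20 < 16? NO
  n = 7: C(7, 3) = 35; 35 < 16? NO
The largest n with C(n, 3) < 16 is n = 5 (where E[X] = 5/8 ≈ 0.62500). Hence R_4(3) > 5, i.e. R_4(3) ≥ 6.

Largest n = 5; hence R_4(3) > 5.


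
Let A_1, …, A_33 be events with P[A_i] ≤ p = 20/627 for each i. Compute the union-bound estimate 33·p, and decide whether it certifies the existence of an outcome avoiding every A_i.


Union bound: P[∪_{i=1}^{33} A_i] ≤ Σ_i P[A_i] ≤ 33·p = 33·(20/627) = 20/19.
Numerically: 20/19 ≈ 1.0526316.
Is 20/19 < 1? NO.
Since the bound 20/19 is ≥ 1, the union bound is uninformative here; it does NOT by itself certify existence.

33·p = 20/19 ≈ 1.0526316; existence NOT certified by the union bound.


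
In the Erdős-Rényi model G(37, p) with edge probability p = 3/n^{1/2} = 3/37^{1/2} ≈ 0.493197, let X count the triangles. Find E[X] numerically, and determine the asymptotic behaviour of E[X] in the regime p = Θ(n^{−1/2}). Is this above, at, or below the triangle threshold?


Number of potential triangles: C(37, 3) = 7770.
Each occurs with probability p³ ≈ (0.493197)³ ≈ 1.19966829e-01.
By linearity: E[X] = C(37, 3)·p³ ≈ 7770 · 1.19966829e-01 ≈ 932.142258.
Since α = 1/2 < 1, p = c/n^{1/2} ≫ 1/n is above the triangle threshold p ~ 1/n. Asymptotically E[X] ~ (c³/6)·n^{3(1−α)} = (3³/6)·n^{1.5} → ∞; triangles are abundant w.h.p.

E[X] ≈ 932.142258; in regime p = Θ(1/n^{1/2}) E[X] diverges (above the triangle threshold p ~ 1/n).


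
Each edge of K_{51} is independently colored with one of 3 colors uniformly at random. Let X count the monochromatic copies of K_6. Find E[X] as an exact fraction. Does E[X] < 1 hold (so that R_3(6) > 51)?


E[X] = C(51, 6) · 3^{1 − 15} = 18009460 · 3^{−14} = 18009460/4782969.
As a reduced fraction: E[X] = 18009460/4782969 ≈ 3.7653307.
Is E[X] < 1? NO.
Since E[X] ≥ 1, the first-moment bound is inconclusive at n = 51; it does NOT by itself certify R_3(6) > 51.

E[X] = 18009460/4782969 ≈ 3.7653307; E[X] ≥ 1; first-moment method inconclusive here.


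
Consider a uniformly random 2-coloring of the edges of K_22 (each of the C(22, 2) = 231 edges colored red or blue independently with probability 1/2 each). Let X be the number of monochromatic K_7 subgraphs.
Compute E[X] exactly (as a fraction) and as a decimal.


Let X = Σ_S X_S over the C(22, 7) = 170544 subsets S of size 7, where X_S = 1 if the K_7 on S is monochromatic.
For a fixed S, the K_7 on S has C(7, 2) = 21 edges. P[all 21 edges red] = (1/2)^21, and likewise for blue, so P[monochromatic] = 2·(1/2)^21 = 2^{1 − 21} = 1/1048576.
Summing: E[X] = C(22, 7) · 2^{1 − 21} = 170544 · 1/1048576 = 10659/65536.
Numerically: E[X] ≈ 0.163.

E[X] = C(22,7)·2^(1−C(7,2)) = 10659/65536 ≈ 0.163.


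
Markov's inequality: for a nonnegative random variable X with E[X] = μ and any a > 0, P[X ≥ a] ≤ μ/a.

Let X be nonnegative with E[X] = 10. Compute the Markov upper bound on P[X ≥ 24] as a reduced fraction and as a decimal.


μ = E[X] = 10, a = 24.
Markov: P[X ≥ 24] ≤ μ/a = (10)/24 = 5/12.
Numerically: ≈ 0.417.
(Since a = 24 > μ = 10.000, the bound 5/12 is < 1 and informative.)

P[X ≥ 24] ≤ 5/12 ≈ 0.417.


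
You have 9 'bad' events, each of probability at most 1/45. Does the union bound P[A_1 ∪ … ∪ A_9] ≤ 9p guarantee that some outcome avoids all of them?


Union bound: P[∪_{i=1}^{9} A_i] ≤ Σ_i P[A_i] ≤ 9·p = 9·(1/45) = 1/5.
Numerically: 1/5 ≈ 0.200000.
Is 1/5 < 1? YES.
Since P[∪ A_i] ≤ 1/5 < 1, the complement has P[∩ A_i^c] ≥ 1 − 1/5 = 4/5 > 0, so some outcome avoids every A_i.

9·p = 1/5 ≈ 0.200000; existence CERTIFIED by the union bound.


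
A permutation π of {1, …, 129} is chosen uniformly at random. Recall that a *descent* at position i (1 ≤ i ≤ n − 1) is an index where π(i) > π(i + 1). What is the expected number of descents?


Write X = Σ X_I over i = 1, …, 128, with X_I the indicator of one descent.
There are 128 indicators.
For each fixed i, the pair (π(i), π(i+1)) is a uniformly random ordered pair of distinct values from {1, …, 129}; by symmetry P[π(i) > π(i+1)] = 1/2.
By linearity: E[X] = 128 · (1/2) = (129 − 1) · (1/2) = 64 ≈ 64.0000.

E[X] = 64 = 64.0000.


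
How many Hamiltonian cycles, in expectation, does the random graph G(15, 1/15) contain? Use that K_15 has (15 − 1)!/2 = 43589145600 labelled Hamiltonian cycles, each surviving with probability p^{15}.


K_15 has (15 − 1)!/2 = 43589145600 labelled Hamiltonian cycles.
For each such Hamiltonian cycle H, let X_H = 1 if all 15 edges of H are present in G. Then P[X_H = 1] = p^{15} = (1/15)^{15} = 1/437893890380859375.
Summing the indicators: E[X] = Σ_H E[X_H] = 43589145600 · p^{15} = 43589145600 · 1/437893890380859375 = 7175168/72081298828125.
Numerically: E[X] ≈ 9.9543e-08.

E[X] = 43589145600 · (1/15)^{15} = 7175168/72081298828125 ≈ 9.9543e-08.


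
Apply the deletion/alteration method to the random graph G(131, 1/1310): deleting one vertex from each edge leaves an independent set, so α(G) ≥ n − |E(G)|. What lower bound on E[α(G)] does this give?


E[|E(G)|] = C(131, 2)·p = 8515 · (1/1310) = 13/2.
E[α(G)] ≥ n − E[|E(G)|] = 131 − 13/2 = 249/2.
Numerically: ≈ 124.5000.
(This is only a lower bound; the true E[α(G)] may be larger.)

E[α(G)] ≥ 249/2 ≈ 124.5000.


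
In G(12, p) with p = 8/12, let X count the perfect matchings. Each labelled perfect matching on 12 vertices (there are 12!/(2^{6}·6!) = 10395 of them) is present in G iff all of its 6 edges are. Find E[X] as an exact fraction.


K_12 has 12!/(2^{6}·6!) = 10395 labelled perfect matchings.
For each such perfect matching H, let X_H = 1 if all 6 edges of H are present in G. Then P[X_H = 1] = p^{6} = (2/3)^{6} = 64/729.
By linearity: E[X] = Σ_H E[X_H] = 10395 · p^{6} = 10395 · 64/729 = 24640/27.
Numerically: E[X] ≈ 912.6.

E[X] = 10395 · (2/3)^{6} = 24640/27 ≈ 912.6.


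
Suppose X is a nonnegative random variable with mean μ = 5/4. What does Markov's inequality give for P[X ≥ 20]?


μ = E[X] = 5/4, a = 20.
Markov: P[X ≥ 20] ≤ μ/a = (5/4)/20 = 1/16.
Numerically: ≈ 0.0625.
(Since a = 20 > μ = 1.2500, the bound 1/16 is < 1 and informative.)

P[X ≥ 20] ≤ 1/16 ≈ 0.0625.


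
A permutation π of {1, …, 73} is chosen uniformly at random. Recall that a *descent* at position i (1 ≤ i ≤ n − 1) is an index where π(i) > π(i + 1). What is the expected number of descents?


Write X = Σ X_I over i = 1, …, 72, with X_I the indicator of one descent.
There are 72 indicators.
For each fixed i, the pair (π(i), π(i+1)) is a uniformly random ordered pair of distinct values from {1, …, 73}; by symmetry P[π(i) > π(i+1)] = 1/2.
By linearity: E[X] = 72 · (1/2) = (73 − 1) · (1/2) = 36 ≈ 36.000000.

E[X] = 36 = 36.000000.


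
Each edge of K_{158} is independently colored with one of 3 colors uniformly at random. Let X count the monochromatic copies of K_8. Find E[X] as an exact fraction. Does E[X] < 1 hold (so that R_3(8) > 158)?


E[X] = C(158, 8) · 3^{1 − 28} = 8044984271181 · 3^{−27} = 8044984271181/7625597484987.
As a reduced fraction: E[X] = 2681661423727/2541865828329 ≈ 1.055.
Is E[X] < 1? NO.
Since E[X] ≥ 1, the first-moment bound is inconclusive at n = 158; it does NOT by itself certify R_3(8) > 158.

E[X] = 2681661423727/2541865828329 ≈ 1.055; E[X] ≥ 1; first-moment method inconclusive here.


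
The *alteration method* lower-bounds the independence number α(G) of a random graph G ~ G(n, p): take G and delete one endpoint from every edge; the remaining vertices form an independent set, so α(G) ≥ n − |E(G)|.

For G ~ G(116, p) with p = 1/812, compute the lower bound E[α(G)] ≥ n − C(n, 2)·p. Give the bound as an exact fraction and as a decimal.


E[|E(G)|] = C(116, 2)·p = 6670 · (1/812) = 115/14.
E[α(G)] ≥ n − E[|E(G)|] = 116 − 115/14 = 1509/14.
Numerically: ≈ 107.7857.
(This is only a lower bound; the true E[α(G)] may be larger.)

E[α(G)] ≥ 1509/14 ≈ 107.7857.


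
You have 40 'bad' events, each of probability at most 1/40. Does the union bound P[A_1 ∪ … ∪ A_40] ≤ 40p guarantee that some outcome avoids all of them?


Union bound: P[∪_{i=1}^{40} A_i] ≤ Σ_i P[A_i] ≤ 40·p = 40·(1/40) = 1.
Numerically: 1 ≈ 1.0000000.
Is 1 < 1? NO.
Since the bound 1 is ≥ 1, the union bound is uninformative here; it does NOT by itself certify existence.

40·p = 1 ≈ 1.0000000; existence NOT certified by the union bound.


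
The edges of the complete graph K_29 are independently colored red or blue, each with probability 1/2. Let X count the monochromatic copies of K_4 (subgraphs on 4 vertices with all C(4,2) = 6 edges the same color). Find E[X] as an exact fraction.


Let X = Σ_S X_S over the C(29, 4) = 23751 subsets S of size 4, where X_S = 1 if the K_4 on S is monochromatic.
For a fixed S, the K_4 on S has C(4, 2) = 6 edges. P[all 6 edges red] = (1/2)^6, and likewise for blue, so P[monochromatic] = 2·(1/2)^6 = 2^{1 − 6} = 1/32.
By linearity of expectation: E[X] = C(29, 4) · 2^{1 − 6} = 23751 · 1/32 = 23751/32.
Numerically: E[X] ≈ 742.21875.

E[X] = C(29,4)·2^(1−C(4,2)) = 23751/32 ≈ 742.21875.


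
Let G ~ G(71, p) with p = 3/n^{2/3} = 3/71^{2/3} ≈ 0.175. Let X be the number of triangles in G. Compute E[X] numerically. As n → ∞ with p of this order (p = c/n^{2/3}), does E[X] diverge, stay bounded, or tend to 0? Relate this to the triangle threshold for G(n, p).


Number of potential triangles: C(71, 3) = 57155.
Each occurs with probability p³ ≈ (0.175)³ ≈ 5.35608e-03.
By linearity: E[X] = C(71, 3)·p³ ≈ 57155 · 5.35608e-03 ≈ 306.127.
Since α = 2/3 < 1, p = c/n^{2/3} ≫ 1/n is above the triangle threshold p ~ 1/n. Asymptotically E[X] ~ (c³/6)·n^{3(1−α)} = (3³/6)·n^{1} → ∞; triangles are abundant w.h.p.

E[X] ≈ 306.127; in regime p = Θ(1/n^{2/3}) E[X] diverges (above the triangle threshold p ~ 1/n).


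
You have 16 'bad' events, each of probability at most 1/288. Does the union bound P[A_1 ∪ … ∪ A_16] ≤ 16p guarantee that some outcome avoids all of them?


Union bound: P[∪_{i=1}^{16} A_i] ≤ Σ_i P[A_i] ≤ 16·p = 16·(1/288) = 1/18.
Numerically: 1/18 ≈ 0.0555556.
Is 1/18 < 1? YES.
Since P[∪ A_i] ≤ 1/18 < 1, the complement has P[∩ A_i^c] ≥ 1 − 1/18 = 17/18 > 0, so some outcome avoids every A_i.

16·p = 1/18 ≈ 0.0555556; existence CERTIFIED by the union bound.


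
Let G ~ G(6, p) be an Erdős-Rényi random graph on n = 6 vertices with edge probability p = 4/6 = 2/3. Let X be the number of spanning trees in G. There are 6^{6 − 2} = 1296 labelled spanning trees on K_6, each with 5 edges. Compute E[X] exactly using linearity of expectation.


K_6 has 6^{6 − 2} = 1296 labelled spanning trees.
For each such spanning tree H, let X_H = 1 if all 5 edges of H are present in G. Then P[X_H = 1] = p^{5} = (2/3)^{5} = 32/243.
By linearity of expectation: E[X] = Σ_H E[X_H] = 1296 · p^{5} = 1296 · 32/243 = 512/3.
Numerically: E[X] ≈ 170.667.

E[X] = 1296 · (2/3)^{5} = 512/3 ≈ 170.667.


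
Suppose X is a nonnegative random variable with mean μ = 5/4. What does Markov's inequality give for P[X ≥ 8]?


μ = E[X] = 5/4, a = 8.
Markov: P[X ≥ 8] ≤ μ/a = (5/4)/8 = 5/32.
Numerically: ≈ 0.15625.
(Since a = 8 > μ = 1.25000, the bound 5/32 is < 1 and informative.)

P[X ≥ 8] ≤ 5/32 ≈ 0.15625.


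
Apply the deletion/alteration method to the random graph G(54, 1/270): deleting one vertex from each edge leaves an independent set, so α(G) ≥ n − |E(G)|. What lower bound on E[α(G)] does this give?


E[|E(G)|] = C(54, 2)·p = 1431 · (1/270) = 53/10.
E[α(G)] ≥ n − E[|E(G)|] = 54 − 53/10 = 487/10.
Numerically: ≈ 48.700000.
(This is only a lower bound; the true E[α(G)] may be larger.)

E[α(G)] ≥ 487/10 ≈ 48.700000.


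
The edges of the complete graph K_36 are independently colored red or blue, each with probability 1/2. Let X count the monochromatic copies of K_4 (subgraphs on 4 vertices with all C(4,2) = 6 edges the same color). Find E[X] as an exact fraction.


Let X = Σ_S X_S over the C(36, 4) = 58905 subsets S of size 4, where X_S = 1 if the K_4 on S is monochromatic.
For a fixed S, the K_4 on S has C(4, 2) = 6 edges. P[all 6 edges red] = (1/2)^6, and likewise for blue, so P[monochromatic] = 2·(1/2)^6 = 2^{1 − 6} = 1/32.
By linearity of expectation: E[X] = C(36, 4) · 2^{1 − 6} = 58905 · 1/32 = 58905/32.
Numerically: E[X] ≈ 1840.7812.

E[X] = C(36,4)·2^(1−C(4,2)) = 58905/32 ≈ 1840.7812.


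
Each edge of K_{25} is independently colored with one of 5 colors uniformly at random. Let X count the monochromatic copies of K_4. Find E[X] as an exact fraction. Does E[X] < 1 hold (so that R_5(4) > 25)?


E[X] = C(25, 4) · 5^{1 − 6} = 12650 · 5^{−5} = 12650/3125.
As a reduced fraction: E[X] = 506/125 ≈ 4.04800.
Is E[X] < 1? NO.
Since E[X] ≥ 1, the first-moment bound is inconclusive at n = 25; it does NOT by itself certify R_5(4) > 25.

E[X] = 506/125 ≈ 4.04800; E[X] ≥ 1; first-moment method inconclusive here.


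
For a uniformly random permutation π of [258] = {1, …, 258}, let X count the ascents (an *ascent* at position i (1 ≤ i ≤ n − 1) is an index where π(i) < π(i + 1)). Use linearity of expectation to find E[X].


Write X = Σ X_I over i = 1, …, 257, with X_I the indicator of one ascent.
There are 257 indicators.
For each fixed i, the pair (π(i), π(i+1)) is a uniformly random ordered pair of distinct values from {1, …, 258}; by symmetry P[π(i) < π(i+1)] = 1/2.
By linearity: E[X] = 257 · (1/2) = (258 − 1) · (1/2) = 257/2 ≈ 128.500.

E[X] = 257/2 = 128.500.


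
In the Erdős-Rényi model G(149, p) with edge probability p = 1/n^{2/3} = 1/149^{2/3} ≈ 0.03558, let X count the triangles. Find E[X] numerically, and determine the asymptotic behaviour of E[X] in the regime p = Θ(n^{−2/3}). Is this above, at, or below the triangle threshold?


Number of potential triangles: C(149, 3) = 540274.
Each occurs with probability p³ ≈ (0.03558)³ ≈ 4.5043016e-05.
By linearity: E[X] = C(149, 3)·p³ ≈ 540274 · 4.5043016e-05 ≈ 24.33557.
Since α = 2/3 < 1, p = c/n^{2/3} ≫ 1/n is above the triangle threshold p ~ 1/n. Asymptotically E[X] ~ (c³/6)·n^{3(1−α)} = (1³/6)·n^{1} → ∞; triangles are abundant w.h.p.

E[X] ≈ 24.33557; in regime p = Θ(1/n^{2/3}) E[X] diverges (above the triangle threshold p ~ 1/n).


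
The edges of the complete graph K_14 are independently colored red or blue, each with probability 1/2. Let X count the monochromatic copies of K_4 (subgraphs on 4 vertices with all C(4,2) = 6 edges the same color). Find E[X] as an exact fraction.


Let X = Σ_S X_S over the C(14, 4) = 1001 subsets S of size 4, where X_S = 1 if the K_4 on S is monochromatic.
For a fixed S, the K_4 on S has C(4, 2) = 6 edges. P[all 6 edges red] = (1/2)^6, and likewise for blue, so P[monochromatic] = 2·(1/2)^6 = 2^{1 − 6} = 1/32.
By linearity: E[X] = C(14, 4) · 2^{1 − 6} = 1001 · 1/32 = 1001/32.
Numerically: E[X] ≈ 31.281250.

E[X] = C(14,4)·2^(1−C(4,2)) = 1001/32 ≈ 31.281250.


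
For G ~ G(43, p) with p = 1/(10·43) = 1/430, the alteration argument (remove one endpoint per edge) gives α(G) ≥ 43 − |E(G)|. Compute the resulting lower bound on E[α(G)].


E[|E(G)|] = C(43, 2)·p = 903 · (1/430) = 21/10.
E[α(G)] ≥ n − E[|E(G)|] = 43 − 21/10 = 409/10.
Numerically: ≈ 40.900.
(This is only a lower bound; the true E[α(G)] may be larger.)

E[α(G)] ≥ 409/10 ≈ 40.900.


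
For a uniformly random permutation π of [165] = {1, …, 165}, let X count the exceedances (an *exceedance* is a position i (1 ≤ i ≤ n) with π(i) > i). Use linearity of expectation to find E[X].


Write X = Σ_{i=1}^{165} X_i, where X_i = 1_{π(i) > i}.
For each fixed i, π(i) is uniform over {1, …, 165} (marginal of a uniform permutation), so P[π(i) > i] = (n − i)/n. Summing: Σ_{i=1}^{165} (n − i)/n = (0 + 1 + … + 164)/165 = 165(165 − 1)/(2·165) = (165 − 1)/2.
Hence E[X] = Σ_{i=1}^{165} (165 − i)/165 = 82 ≈ 82.00000.

E[X] = 82 = 82.00000.


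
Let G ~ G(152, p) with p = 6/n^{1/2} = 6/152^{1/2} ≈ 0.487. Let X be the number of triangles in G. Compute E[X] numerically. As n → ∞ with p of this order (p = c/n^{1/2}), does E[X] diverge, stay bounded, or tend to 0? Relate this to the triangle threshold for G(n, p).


Number of potential triangles: C(152, 3) = 573800.
Each occurs with probability p³ ≈ (0.487)³ ≈ 1.15263e-01.
By linearity: E[X] = C(152, 3)·p³ ≈ 573800 · 1.15263e-01 ≈ 66137.673.
Since α = 1/2 < 1, p = c/n^{1/2} ≫ 1/n is above the triangle threshold p ~ 1/n. Asymptotically E[X] ~ (c³/6)·n^{3(1−α)} = (6³/6)·n^{1.5} → ∞; triangles are abundant w.h.p.

E[X] ≈ 66137.673; in regime p = Θ(1/n^{1/2}) E[X] diverges (above the triangle threshold p ~ 1/n).


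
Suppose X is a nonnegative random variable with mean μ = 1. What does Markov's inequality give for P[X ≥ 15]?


μ = E[X] = 1, a = 15.
Markov: P[X ≥ 15] ≤ μ/a = (1)/15 = 1/15.
Numerically: ≈ 0.0667.
(Since a = 15 > μ = 1.0000, the bound 1/15 is < 1 and informative.)

P[X ≥ 15] ≤ 1/15 ≈ 0.0667.


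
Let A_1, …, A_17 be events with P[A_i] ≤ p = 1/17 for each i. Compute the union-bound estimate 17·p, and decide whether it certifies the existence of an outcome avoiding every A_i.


Union bound: P[∪_{i=1}^{17} A_i] ≤ Σ_i P[A_i] ≤ 17·p = 17·(1/17) = 1.
Numerically: 1 ≈ 1.000000.
Is 1 < 1? NO.
Since the bound 1 is ≥ 1, the union bound is uninformative here; it does NOT by itself certify existence.

17·p = 1 ≈ 1.000000; existence NOT certified by the union bound.


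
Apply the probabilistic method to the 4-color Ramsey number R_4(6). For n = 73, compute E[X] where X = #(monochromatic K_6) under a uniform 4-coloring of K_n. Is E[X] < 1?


E[X] = C(73, 6) · 4^{1 − 15} = 170230452 · 4^{−14} = 170230452/268435456.
As a reduced fraction: E[X] = 42557613/67108864 ≈ 0.63416.
Is E[X] < 1? YES.
Since E[X] < 1, there exists a 4-coloring of K_{73} with no monochromatic K_6; hence R_4(6) > 73.

E[X] = 42557613/67108864 ≈ 0.63416; E[X] < 1, so R_4(6) > 73.


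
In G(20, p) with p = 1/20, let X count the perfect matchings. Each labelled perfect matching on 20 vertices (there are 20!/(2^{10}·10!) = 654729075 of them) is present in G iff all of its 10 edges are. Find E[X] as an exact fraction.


K_20 has 20!/(2^{10}·10!) = 654729075 labelled perfect matchings.
For each such perfect matching H, let X_H = 1 if all 10 edges of H are present in G. Then P[X_H = 1] = p^{10} = (1/20)^{10} = 1/10240000000000.
Summing the indicators: E[X] = Σ_H E[X_H] = 654729075 · p^{10} = 654729075 · 1/10240000000000 = 26189163/409600000000.
Numerically: E[X] ≈ 6.3938e-05.

E[X] = 654729075 · (1/20)^{10} = 26189163/409600000000 ≈ 6.3938e-05.


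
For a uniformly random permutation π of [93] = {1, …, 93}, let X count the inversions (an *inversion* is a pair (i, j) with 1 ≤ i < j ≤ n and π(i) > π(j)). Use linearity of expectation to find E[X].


Write X = Σ X_I over the C(93, 2) = 4278 pairs i < j, with X_I the indicator of one inversion.
There are 4278 indicators.
For each fixed pair i < j, the values π(i) and π(j) are two distinct elements of {1, …, 93} in uniformly random order; by symmetry P[π(i) > π(j)] = 1/2.
By linearity: E[X] = 4278 · (1/2) = C(93, 2) · (1/2) = 4278/2 = 2139 ≈ 2139.000.

E[X] = 2139 = 2139.000.


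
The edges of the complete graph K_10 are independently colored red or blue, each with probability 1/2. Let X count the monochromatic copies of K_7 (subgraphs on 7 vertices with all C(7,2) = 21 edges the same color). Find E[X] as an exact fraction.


Let X = Σ_S X_S over the C(10, 7) = 120 subsets S of size 7, where X_S = 1 if the K_7 on S is monochromatic.
For a fixed S, the K_7 on S has C(7, 2) = 21 edges. P[all 21 edges red] = (1/2)^21, and likewise for blue, so P[monochromatic] = 2·(1/2)^21 = 2^{1 − 21} = 1/1048576.
By linearity: E[X] = C(10, 7) · 2^{1 − 21} = 120 · 1/1048576 = 15/131072.
Numerically: E[X] ≈ 0.000114.

E[X] = C(10,7)·2^(1−C(7,2)) = 15/131072 ≈ 0.000114.


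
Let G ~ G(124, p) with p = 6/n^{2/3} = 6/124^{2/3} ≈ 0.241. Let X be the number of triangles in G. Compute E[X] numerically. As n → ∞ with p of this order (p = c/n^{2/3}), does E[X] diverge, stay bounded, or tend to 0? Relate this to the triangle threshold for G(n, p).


Number of potential triangles: C(124, 3) = 310124.
Each occurs with probability p³ ≈ (0.241)³ ≈ 1.40479e-02.
By linearity: E[X] = C(124, 3)·p³ ≈ 310124 · 1.40479e-02 ≈ 4356.581.
Since α = 2/3 < 1, p = c/n^{2/3} ≫ 1/n is above the triangle threshold p ~ 1/n. Asymptotically E[X] ~ (c³/6)·n^{3(1−α)} = (6³/6)·n^{1} → ∞; triangles are abundant w.h.p.

E[X] ≈ 4356.581; in regime p = Θ(1/n^{2/3}) E[X] diverges (above the triangle threshold p ~ 1/n).


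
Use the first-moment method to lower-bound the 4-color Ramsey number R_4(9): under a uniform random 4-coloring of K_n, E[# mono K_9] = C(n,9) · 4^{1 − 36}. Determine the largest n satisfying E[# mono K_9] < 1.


We need C(n, 9) · 4^{1 − 36} < 1, i.e. C(n, 9) < 4^{36 − 1} = 1180591620717411303424.
Check values of n near the boundary:
  n = 913: C(913, 9) = 1167605542753639808390; 1167605542753639808390 < 1180591620717411303424? YES
  n = 914: C(914, 9) = 1179217089587653905932; 1179217089587653905932 < 1180591620717411303424? YES
  n = 915: C(915, 9) = 1190931166636537885130; 1190931166636537885130 < 1180591620717411303424? NO
  n = 916: C(916, 9) = 1202748565202942340440; 1202748565202942340440 < 1180591620717411303424? NO
The largest n with C(n, 9) < 1180591620717411303424 is n = 914 (where E[X] = 294804272396913476483/295147905179352825856 ≈ 0.99884). Hence R_4(9) > 914, i.e. R_4(9) ≥ 915.

Largest n = 914; hence R_4(9) > 914.


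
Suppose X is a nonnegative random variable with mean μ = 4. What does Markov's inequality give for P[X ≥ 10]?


μ = E[X] = 4, a = 10.
Markov: P[X ≥ 10] ≤ μ/a = (4)/10 = 2/5.
Numerically: ≈ 0.400000.
(Since a = 10 > μ = 4.000000, the bound 2/5 is < 1 and informative.)

P[X ≥ 10] ≤ 2/5 ≈ 0.400000.


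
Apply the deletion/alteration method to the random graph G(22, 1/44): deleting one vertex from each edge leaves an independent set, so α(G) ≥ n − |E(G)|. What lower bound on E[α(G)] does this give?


E[|E(G)|] = C(22, 2)·p = 231 · (1/44) = 21/4.
E[α(G)] ≥ n − E[|E(G)|] = 22 − 21/4 = 67/4.
Numerically: ≈ 16.75000.
(This is only a lower bound; the true E[α(G)] may be larger.)

E[α(G)] ≥ 67/4 ≈ 16.75000.


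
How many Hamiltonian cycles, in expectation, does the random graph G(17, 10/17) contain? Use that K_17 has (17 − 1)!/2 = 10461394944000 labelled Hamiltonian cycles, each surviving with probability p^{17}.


K_17 has (17 − 1)!/2 = 10461394944000 labelled Hamiltonian cycles.
For each such Hamiltonian cycle H, let X_H = 1 if all 17 edges of H are present in G. Then P[X_H = 1] = p^{17} = (10/17)^{17} = 100000000000000000/827240261886336764177.
By linearity of expectation: E[X] = Σ_H E[X_H] = 10461394944000 · p^{17} = 10461394944000 · 100000000000000000/827240261886336764177 = 1046139494400000000000000000000/827240261886336764177.
Numerically: E[X] ≈ 1.265e+09.

E[X] = 10461394944000 · (10/17)^{17} = 1046139494400000000000000000000/827240261886336764177 ≈ 1.265e+09.


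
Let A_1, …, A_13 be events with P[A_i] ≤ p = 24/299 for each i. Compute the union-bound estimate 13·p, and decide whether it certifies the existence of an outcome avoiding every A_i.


Union bound: P[∪_{i=1}^{13} A_i] ≤ Σ_i P[A_i] ≤ 13·p = 13·(24/299) = 24/23.
Numerically: 24/23 ≈ 1.043478.
Is 24/23 < 1? NO.
Since the bound 24/23 is ≥ 1, the union bound is uninformative here; it does NOT by itself certify existence.

13·p = 24/23 ≈ 1.043478; existence NOT certified by the union bound.


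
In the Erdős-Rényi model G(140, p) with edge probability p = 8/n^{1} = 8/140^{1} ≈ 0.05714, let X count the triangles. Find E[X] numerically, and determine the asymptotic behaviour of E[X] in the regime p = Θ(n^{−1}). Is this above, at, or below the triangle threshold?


Number of potential triangles: C(140, 3) = 447580.
Each occurs with probability p³ ≈ (0.05714)³ ≈ 1.865889e-04.
By linearity: E[X] = C(140, 3)·p³ ≈ 447580 · 1.865889e-04 ≈ 83.5135.
Here α = 1, so p = 8/n is exactly at the triangle threshold p ~ 1/n. Asymptotically E[X] → c³/6 = 8³/6 = 256/3 ≈ 85.3333, a bounded constant. In this regime the triangle count is asymptotically Poisson(c³/6).

E[X] ≈ 83.5135; in regime p = Θ(1/n^{1}) E[X] stays bounded (at the triangle threshold p ~ 1/n).


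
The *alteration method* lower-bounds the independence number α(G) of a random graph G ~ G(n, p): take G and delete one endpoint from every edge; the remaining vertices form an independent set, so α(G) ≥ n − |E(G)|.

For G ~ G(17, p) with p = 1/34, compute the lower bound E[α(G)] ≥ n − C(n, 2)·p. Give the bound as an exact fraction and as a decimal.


E[|E(G)|] = C(17, 2)·p = 136 · (1/34) = 4.
E[α(G)] ≥ n − E[|E(G)|] = 17 − 4 = 13.
Numerically: ≈ 13.0000.
(This is only a lower bound; the true E[α(G)] may be larger.)

E[α(G)] ≥ 13 ≈ 13.0000.


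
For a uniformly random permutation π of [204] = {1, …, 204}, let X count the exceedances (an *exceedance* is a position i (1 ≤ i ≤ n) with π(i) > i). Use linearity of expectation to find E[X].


Write X = Σ_{i=1}^{204} X_i, where X_i = 1_{π(i) > i}.
For each fixed i, π(i) is uniform over {1, …, 204} (marginal of a uniform permutation), so P[π(i) > i] = (n − i)/n. Summing: Σ_{i=1}^{204} (n − i)/n = (0 + 1 + … + 203)/204 = 204(204 − 1)/(2·204) = (204 − 1)/2.
Hence E[X] = Σ_{i=1}^{204} (204 − i)/204 = 203/2 ≈ 101.50000.

E[X] = 203/2 = 101.50000.


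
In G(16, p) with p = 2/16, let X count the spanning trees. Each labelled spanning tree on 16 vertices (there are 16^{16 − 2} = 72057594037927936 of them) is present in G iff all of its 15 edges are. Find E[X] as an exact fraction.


K_16 has 16^{16 − 2} = 72057594037927936 labelled spanning trees.
For each such spanning tree H, let X_H = 1 if all 15 edges of H are present in G. Then P[X_H = 1] = p^{15} = (1/8)^{15} = 1/35184372088832.
Summing the indicators: E[X] = Σ_H E[X_H] = 72057594037927936 · p^{15} = 72057594037927936 · 1/35184372088832 = 2048.
Numerically: E[X] ≈ 2.05e+03.

E[X] = 72057594037927936 · (1/8)^{15} = 2048 ≈ 2.05e+03.


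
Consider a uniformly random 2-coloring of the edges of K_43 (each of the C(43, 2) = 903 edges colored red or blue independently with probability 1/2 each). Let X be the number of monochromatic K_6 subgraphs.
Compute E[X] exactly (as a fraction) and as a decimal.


Let X = Σ_S X_S over the C(43, 6) = 6096454 subsets S of size 6, where X_S = 1 if the K_6 on S is monochromatic.
For a fixed S, the K_6 on S has C(6, 2) = 15 edges. P[all 15 edges red] = (1/2)^15, and likewise for blue, so P[monochromatic] = 2·(1/2)^15 = 2^{1 − 15} = 1/16384.
Summing: E[X] = C(43, 6) · 2^{1 − 15} = 6096454 · 1/16384 = 3048227/8192.
Numerically: E[X] ≈ 372.098.

E[X] = C(43,6)·2^(1−C(6,2)) = 3048227/8192 ≈ 372.098.
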